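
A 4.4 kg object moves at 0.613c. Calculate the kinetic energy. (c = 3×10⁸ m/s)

γ = 1/√(1 - 0.613²) = 1.2657
γ - 1 = 0.2657
KE = (γ-1)mc² = 0.2657 × 4.4 × (3×10⁸)² = 1.052×10¹⁷ J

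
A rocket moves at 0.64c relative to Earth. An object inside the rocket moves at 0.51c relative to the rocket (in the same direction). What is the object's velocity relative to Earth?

u = (u' + v)/(1 + u'v/c²)
Numerator: 0.51 + 0.64 = 1.15
Denominator: 1 + 0.3264 = 1.3264
u = 1.15/1.3264 = 0.8670c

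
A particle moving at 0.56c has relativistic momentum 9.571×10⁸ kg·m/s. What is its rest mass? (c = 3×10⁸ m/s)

γ = 1/√(1 - 0.56²) = 1.207
v = 0.56 × 3×10⁸ = 1.680×10⁸ m/s
m = p/(γv) = 9.571×10⁸/(1.207 × 1.680×10⁸) = 4.720 kg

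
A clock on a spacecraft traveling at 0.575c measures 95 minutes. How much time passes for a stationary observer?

Proper time Δt₀ = 95 minutes
γ = 1/√(1 - 0.575²) = 1.222
Δt = γΔt₀ = 1.222 × 95 = 116.1 minutes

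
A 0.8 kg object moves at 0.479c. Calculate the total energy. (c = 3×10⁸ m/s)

γ = 1/√(1 - 0.479²) = 1.1392
mc² = 0.8 × (3×10⁸)² = 7.200×10¹⁶ J
E = γmc² = 1.1392 × 7.200×10¹⁶ = 8.202×10¹⁶ J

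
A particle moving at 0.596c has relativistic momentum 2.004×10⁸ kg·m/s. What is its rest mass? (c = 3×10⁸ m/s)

γ = 1/√(1 - 0.596²) = 1.2454
v = 0.596 × 3×10⁸ = 1.788×10⁸ m/s
m = p/(γv) = 2.004×10⁸/(1.2454 × 1.788×10⁸) = 0.9000 kg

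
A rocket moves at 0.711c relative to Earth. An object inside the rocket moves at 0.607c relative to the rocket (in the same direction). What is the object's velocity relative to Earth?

u = (u' + v)/(1 + u'v/c²)
Numerator: 0.607 + 0.711 = 1.318
Denominator: 1 + 0.431577 = 1.431577
u = 1.318/1.431577 = 0.9207c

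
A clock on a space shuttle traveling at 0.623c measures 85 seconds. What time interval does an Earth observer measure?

Proper time Δt₀ = 85 seconds
γ = 1/√(1 - 0.623²) = 1.2784
Δt = γΔt₀ = 1.2784 × 85 = 108.7 seconds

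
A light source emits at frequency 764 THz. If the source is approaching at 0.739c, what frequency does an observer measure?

β = v/c = 0.739
(1+β)/(1-β) = 1.739/0.261 = 6.663
Doppler factor = √(6.663) = 2.581
f_obs = 764 × 2.581 = 1972 THz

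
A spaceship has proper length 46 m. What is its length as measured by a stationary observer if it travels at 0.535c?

Proper length L₀ = 46 m
γ = 1/√(1 - 0.535²) = 1.1836
L = L₀/γ = 46/1.1836 = 38.86 m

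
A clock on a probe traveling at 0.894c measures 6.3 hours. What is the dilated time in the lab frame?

Proper time Δt₀ = 6.3 hours
γ = 1/√(1 - 0.894²) = 2.232
Δt = γΔt₀ = 2.232 × 6.3 = 14.06 hours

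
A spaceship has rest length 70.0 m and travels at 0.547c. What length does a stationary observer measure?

Proper length L₀ = 70.0 m
γ = 1/√(1 - 0.547²) = 1.1946
L = L₀/γ = 70.0/1.1946 = 58.60 m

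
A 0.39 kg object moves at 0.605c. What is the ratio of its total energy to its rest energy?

E = γmc², E₀ = mc²
E/E₀ = γ = 1/√(1 - 0.605²) = 1.256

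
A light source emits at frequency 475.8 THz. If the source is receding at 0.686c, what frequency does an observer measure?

β = v/c = 0.686
(1-β)/(1+β) = 0.314/1.686 = 0.1862396
Doppler factor = √(0.1862396) = 0.43155
f_obs = 475.8 × 0.43155 = 205.3 THz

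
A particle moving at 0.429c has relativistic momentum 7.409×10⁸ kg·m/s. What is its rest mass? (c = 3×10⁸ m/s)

γ = 1/√(1 - 0.429²) = 1.107
v = 0.429 × 3×10⁸ = 1.287×10⁸ m/s
m = p/(γv) = 7.409×10⁸/(1.107 × 1.287×10⁸) = 5.200 kg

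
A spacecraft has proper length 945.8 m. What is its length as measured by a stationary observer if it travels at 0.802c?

Proper length L₀ = 945.8 m
γ = 1/√(1 - 0.802²) = 1.674133
L = L₀/γ = 945.8/1.674133 = 564.9 m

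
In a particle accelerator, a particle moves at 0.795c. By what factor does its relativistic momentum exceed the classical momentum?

p_rel = γmv, p_class = mv
Ratio = γ = 1/√(1 - 0.795²)
= 1/√(0.367975) = 1.649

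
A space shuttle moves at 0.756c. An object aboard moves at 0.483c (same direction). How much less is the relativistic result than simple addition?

Classical: u' + v = 0.483 + 0.756 = 1.239c
Relativistic: u = (0.483 + 0.756)/(1 + 0.365148) = 1.239/1.365148 = 0.9076c
Difference: 1.239 - 0.9076 = 0.3314c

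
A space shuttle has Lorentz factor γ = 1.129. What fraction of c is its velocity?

From γ = 1/√(1 - v²/c²):
1/γ² = 1/1.129² = 0.7845
v²/c² = 1 - 0.7845 = 0.2155
v/c = √(0.2155) = 0.4642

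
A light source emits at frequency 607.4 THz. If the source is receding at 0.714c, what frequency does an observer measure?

β = v/c = 0.714
(1-β)/(1+β) = 0.286/1.714 = 0.1669
Doppler factor = √(0.1669) = 0.4085
f_obs = 607.4 × 0.4085 = 248.1 THz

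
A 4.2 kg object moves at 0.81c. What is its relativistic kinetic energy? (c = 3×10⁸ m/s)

γ = 1/√(1 - 0.81²) = 1.7052
γ - 1 = 0.7052
KE = (γ-1)mc² = 0.7052 × 4.2 × (3×10⁸)² = 2.666×10¹⁷ J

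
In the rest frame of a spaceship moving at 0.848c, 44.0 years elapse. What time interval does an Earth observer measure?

Proper time Δt₀ = 44.0 years
γ = 1/√(1 - 0.848²) = 1.8868
Δt = γΔt₀ = 1.8868 × 44.0 = 83.02 years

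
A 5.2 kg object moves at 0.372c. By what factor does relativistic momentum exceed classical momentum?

p_rel = γmv, p_class = mv
Ratio = γ = 1/√(1 - 0.372²) = 1.077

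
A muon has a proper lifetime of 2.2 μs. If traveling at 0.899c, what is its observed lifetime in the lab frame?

Proper lifetime τ₀ = 2.2 μs
γ = 1/√(1 - 0.899²) = 2.283
τ = γτ₀ = 2.283 × 2.2 μs = 5.023 μs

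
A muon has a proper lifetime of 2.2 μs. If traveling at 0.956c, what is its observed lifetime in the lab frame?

Proper lifetime τ₀ = 2.2 μs
γ = 1/√(1 - 0.956²) = 3.4087
τ = γτ₀ = 3.4087 × 2.2 μs = 7.499 μs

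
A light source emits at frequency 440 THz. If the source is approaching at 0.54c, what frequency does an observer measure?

β = v/c = 0.54
(1+β)/(1-β) = 1.54/0.46 = 3.3478
Doppler factor = √(3.3478) = 1.8297
f_obs = 440 × 1.8297 = 805.1 THz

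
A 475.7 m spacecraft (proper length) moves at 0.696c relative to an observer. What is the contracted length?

Proper length L₀ = 475.7 m
γ = 1/√(1 - 0.696²) = 1.3927
L = L₀/γ = 475.7/1.3927 = 341.6 m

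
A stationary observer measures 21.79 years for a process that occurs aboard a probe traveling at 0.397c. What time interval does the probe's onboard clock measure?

Dilated time Δt = 21.79 years
γ = 1/√(1 - 0.397²) = 1.0895
Δt₀ = Δt/γ = 21.79/1.0895 = 20.00 years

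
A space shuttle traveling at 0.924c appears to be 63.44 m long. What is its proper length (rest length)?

Contracted length L = 63.44 m
γ = 1/√(1 - 0.924²) = 2.615
L₀ = γL = 2.615 × 63.44 = 165.9 m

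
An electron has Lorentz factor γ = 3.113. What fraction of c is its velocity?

From γ = 1/√(1 - v²/c²):
1/γ² = 1/3.113² = 0.1032
v²/c² = 1 - 0.1032 = 0.8968
v/c = √(0.8968) = 0.9470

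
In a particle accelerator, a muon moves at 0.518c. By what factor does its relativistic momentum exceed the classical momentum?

p_rel = γmv, p_class = mv
Ratio = γ = 1/√(1 - 0.518²)
= 1/√(0.731676) = 1.169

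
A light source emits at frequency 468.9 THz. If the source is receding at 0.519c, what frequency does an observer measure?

β = v/c = 0.519
(1-β)/(1+β) = 0.481/1.519 = 0.31666
Doppler factor = √(0.31666) = 0.5627
f_obs = 468.9 × 0.5627 = 263.9 THz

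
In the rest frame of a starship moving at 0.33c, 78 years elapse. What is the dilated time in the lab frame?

Proper time Δt₀ = 78 years
γ = 1/√(1 - 0.33²) = 1.0593
Δt = γΔt₀ = 1.0593 × 78 = 82.63 years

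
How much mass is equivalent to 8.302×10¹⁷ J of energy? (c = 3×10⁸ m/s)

From E = mc², we get m = E/c²
c² = (3×10⁸)² = 9×10¹⁶ m²/s²
m = 8.302×10¹⁷ / 9×10¹⁶ = 9.224 kg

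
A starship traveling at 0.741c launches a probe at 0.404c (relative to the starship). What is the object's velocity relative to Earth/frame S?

u = (u' + v)/(1 + u'v/c²)
Numerator: 0.404 + 0.741 = 1.145
Denominator: 1 + 0.299364 = 1.299364
u = 1.145/1.299364 = 0.8812c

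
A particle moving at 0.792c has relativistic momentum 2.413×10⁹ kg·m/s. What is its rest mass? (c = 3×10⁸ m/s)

γ = 1/√(1 - 0.792²) = 1.638
v = 0.792 × 3×10⁸ = 2.376×10⁸ m/s
m = p/(γv) = 2.413×10⁹/(1.638 × 2.376×10⁸) = 6.200 kg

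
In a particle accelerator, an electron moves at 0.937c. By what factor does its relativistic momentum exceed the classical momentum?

p_rel = γmv, p_class = mv
Ratio = γ = 1/√(1 - 0.937²)
= 1/√(0.122031) = 2.863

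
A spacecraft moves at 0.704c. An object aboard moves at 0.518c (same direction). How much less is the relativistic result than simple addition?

Classical: u' + v = 0.518 + 0.704 = 1.222c
Relativistic: u = (0.518 + 0.704)/(1 + 0.364672) = 1.222/1.364672 = 0.8955c
Difference: 1.222 - 0.8955 = 0.3265c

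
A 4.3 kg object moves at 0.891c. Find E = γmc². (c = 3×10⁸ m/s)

γ = 1/√(1 - 0.891²) = 2.2026
mc² = 4.3 × (3×10⁸)² = 3.870×10¹⁷ J
E = γmc² = 2.2026 × 3.870×10¹⁷ = 8.524×10¹⁷ J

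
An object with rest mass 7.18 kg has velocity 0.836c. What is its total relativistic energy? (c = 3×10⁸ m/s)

γ = 1/√(1 - 0.836²) = 1.8224
mc² = 7.18 × (3×10⁸)² = 6.462×10¹⁷ J
E = γmc² = 1.8224 × 6.462×10¹⁷ = 1.178×10¹⁸ J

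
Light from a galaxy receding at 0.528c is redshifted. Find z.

β = 0.528
(1+β)/(1-β) = 1.528/0.472 = 3.237
√(3.237) = 1.7992
z = 1.7992 - 1 = 0.7992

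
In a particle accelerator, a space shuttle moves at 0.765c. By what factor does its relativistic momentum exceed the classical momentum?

p_rel = γmv, p_class = mv
Ratio = γ = 1/√(1 - 0.765²)
= 1/√(0.414775) = 1.553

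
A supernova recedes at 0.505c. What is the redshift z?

β = 0.505
(1+β)/(1-β) = 1.505/0.495 = 3.0404
√(3.0404) = 1.7437
z = 1.7437 - 1 = 0.7437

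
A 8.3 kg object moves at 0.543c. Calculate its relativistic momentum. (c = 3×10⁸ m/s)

γ = 1/√(1 - 0.543²) = 1.191
v = 0.543 × 3×10⁸ = 1.629×10⁸ m/s
p = γmv = 1.191 × 8.3 × 1.629×10⁸ = 1.610×10⁹ kg·m/s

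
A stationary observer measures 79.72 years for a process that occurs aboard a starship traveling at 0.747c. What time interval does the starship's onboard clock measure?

Dilated time Δt = 79.72 years
γ = 1/√(1 - 0.747²) = 1.5042
Δt₀ = Δt/γ = 79.72/1.5042 = 53.00 years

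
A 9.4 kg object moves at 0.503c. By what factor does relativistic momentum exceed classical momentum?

p_rel = γmv, p_class = mv
Ratio = γ = 1/√(1 - 0.503²) = 1.157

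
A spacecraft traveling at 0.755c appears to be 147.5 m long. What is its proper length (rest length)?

Contracted length L = 147.5 m
γ = 1/√(1 - 0.755²) = 1.525
L₀ = γL = 1.525 × 147.5 = 224.9 m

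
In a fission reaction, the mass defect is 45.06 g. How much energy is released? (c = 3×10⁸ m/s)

Convert mass defect: Δm = 45.06 g = 0.04506 kg
E = Δm·c² = 0.04506 × (3×10⁸)²
= 0.04506 × 9×10¹⁶ = 4.055×10¹⁵ J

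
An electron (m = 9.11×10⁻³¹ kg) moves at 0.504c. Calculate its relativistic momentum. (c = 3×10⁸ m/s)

γ = 1/√(1 - 0.504²) = 1.158
v = 0.504 × 3×10⁸ = 1.512×10⁸ m/s
p = γmv = 1.158 × 9.11×10⁻³¹ × 1.512×10⁸ = 1.595×10⁻²² kg·m/s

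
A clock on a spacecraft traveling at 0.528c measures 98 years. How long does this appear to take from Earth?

Proper time Δt₀ = 98 years
γ = 1/√(1 - 0.528²) = 1.178
Δt = γΔt₀ = 1.178 × 98 = 115.4 years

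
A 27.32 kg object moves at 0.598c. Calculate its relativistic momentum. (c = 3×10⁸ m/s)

γ = 1/√(1 - 0.598²) = 1.2477
v = 0.598 × 3×10⁸ = 1.794×10⁸ m/s
p = γmv = 1.2477 × 27.32 × 1.794×10⁸ = 6.115×10⁹ kg·m/s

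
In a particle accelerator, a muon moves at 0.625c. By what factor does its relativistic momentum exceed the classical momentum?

p_rel = γmv, p_class = mv
Ratio = γ = 1/√(1 - 0.625²)
= 1/√(0.609375) = 1.281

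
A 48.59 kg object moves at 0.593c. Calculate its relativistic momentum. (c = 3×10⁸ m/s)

γ = 1/√(1 - 0.593²) = 1.242
v = 0.593 × 3×10⁸ = 1.779×10⁸ m/s
p = γmv = 1.242 × 48.59 × 1.779×10⁸ = 1.074×10¹⁰ kg·m/s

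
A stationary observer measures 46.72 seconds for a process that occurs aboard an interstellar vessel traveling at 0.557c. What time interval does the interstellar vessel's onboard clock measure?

Dilated time Δt = 46.72 seconds
γ = 1/√(1 - 0.557²) = 1.204
Δt₀ = Δt/γ = 46.72/1.204 = 38.80 seconds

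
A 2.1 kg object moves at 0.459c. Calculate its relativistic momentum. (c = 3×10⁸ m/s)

γ = 1/√(1 - 0.459²) = 1.1256
v = 0.459 × 3×10⁸ = 1.377×10⁸ m/s
p = γmv = 1.1256 × 2.1 × 1.377×10⁸ = 3.255×10⁸ kg·m/s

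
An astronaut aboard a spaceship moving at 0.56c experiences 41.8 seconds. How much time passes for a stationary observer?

Proper time Δt₀ = 41.8 seconds
γ = 1/√(1 - 0.56²) = 1.207
Δt = γΔt₀ = 1.207 × 41.8 = 50.45 seconds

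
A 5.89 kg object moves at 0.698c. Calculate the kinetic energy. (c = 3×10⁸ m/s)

γ = 1/√(1 - 0.698²) = 1.3965
γ - 1 = 0.3965
KE = (γ-1)mc² = 0.3965 × 5.89 × (3×10⁸)² = 2.102×10¹⁷ J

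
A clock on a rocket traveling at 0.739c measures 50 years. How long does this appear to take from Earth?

Proper time Δt₀ = 50 years
γ = 1/√(1 - 0.739²) = 1.4843
Δt = γΔt₀ = 1.4843 × 50 = 74.22 years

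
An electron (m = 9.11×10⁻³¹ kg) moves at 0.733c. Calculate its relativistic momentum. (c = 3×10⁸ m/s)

γ = 1/√(1 - 0.733²) = 1.470
v = 0.733 × 3×10⁸ = 2.199×10⁸ m/s
p = γmv = 1.470 × 9.11×10⁻³¹ × 2.199×10⁸ = 2.945×10⁻²² kg·m/s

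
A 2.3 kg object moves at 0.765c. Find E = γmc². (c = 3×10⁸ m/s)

γ = 1/√(1 - 0.765²) = 1.5527
mc² = 2.3 × (3×10⁸)² = 2.070×10¹⁷ J
E = γmc² = 1.5527 × 2.070×10¹⁷ = 3.214×10¹⁷ J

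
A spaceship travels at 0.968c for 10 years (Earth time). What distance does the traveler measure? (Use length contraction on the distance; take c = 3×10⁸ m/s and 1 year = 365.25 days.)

Earth distance: d = v × t = 0.968c × 10 yr = 9.164×10¹⁶ m
γ = 3.985
d' = d/γ = 9.164×10¹⁶/3.985 = 2.300×10¹⁶ m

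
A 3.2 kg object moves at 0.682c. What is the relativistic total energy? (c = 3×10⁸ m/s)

γ = 1/√(1 - 0.682²) = 1.3673
mc² = 3.2 × (3×10⁸)² = 2.880×10¹⁷ J
E = γmc² = 1.3673 × 2.880×10¹⁷ = 3.938×10¹⁷ J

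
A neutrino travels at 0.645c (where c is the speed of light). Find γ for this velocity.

v/c = 0.645, so (v/c)² = 0.416025
1 - (v/c)² = 0.583975
γ = 1/√(0.583975) = 1.309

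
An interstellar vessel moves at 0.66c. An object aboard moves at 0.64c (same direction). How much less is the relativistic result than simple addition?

Classical: u' + v = 0.64 + 0.66 = 1.3c
Relativistic: u = (0.64 + 0.66)/(1 + 0.4224) = 1.3/1.4224 = 0.9139c
Difference: 1.3 - 0.9139 = 0.3861c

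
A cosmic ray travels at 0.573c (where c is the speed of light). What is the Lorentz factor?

v/c = 0.573, so (v/c)² = 0.328329
1 - (v/c)² = 0.671671
γ = 1/√(0.671671) = 1.220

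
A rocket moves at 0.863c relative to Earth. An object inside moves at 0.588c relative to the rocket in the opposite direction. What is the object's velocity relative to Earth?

Object's velocity in rocket frame is u' = -0.588c
u = (u' + v)/(1 + u'v/c²) = (v - 0.588)/(1 - 0.588·v/c²)
Numerator: 0.863 - 0.588 = 0.275
Denominator: 1 - 0.507444 = 0.492556
u = 0.275/0.492556 = 0.5583c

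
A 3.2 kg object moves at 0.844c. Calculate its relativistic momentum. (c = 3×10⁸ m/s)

γ = 1/√(1 - 0.844²) = 1.8645
v = 0.844 × 3×10⁸ = 2.532×10⁸ m/s
p = γmv = 1.8645 × 3.2 × 2.532×10⁸ = 1.511×10⁹ kg·m/s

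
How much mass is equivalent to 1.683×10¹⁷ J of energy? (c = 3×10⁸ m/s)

From E = mc², we get m = E/c²
c² = (3×10⁸)² = 9×10¹⁶ m²/s²
m = 1.683×10¹⁷ / 9×10¹⁶ = 1.870 kg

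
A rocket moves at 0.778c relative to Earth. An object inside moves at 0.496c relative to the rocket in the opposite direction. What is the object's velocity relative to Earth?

Object's velocity in rocket frame is u' = -0.496c
u = (u' + v)/(1 + u'v/c²) = (v - 0.496)/(1 - 0.496·v/c²)
Numerator: 0.778 - 0.496 = 0.282
Denominator: 1 - 0.385888 = 0.614112
u = 0.282/0.614112 = 0.4592c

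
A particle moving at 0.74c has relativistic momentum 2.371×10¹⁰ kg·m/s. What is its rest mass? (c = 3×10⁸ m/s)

γ = 1/√(1 - 0.74²) = 1.48675
v = 0.74 × 3×10⁸ = 2.220×10⁸ m/s
m = p/(γv) = 2.371×10¹⁰/(1.48675 × 2.220×10⁸) = 71.84 kg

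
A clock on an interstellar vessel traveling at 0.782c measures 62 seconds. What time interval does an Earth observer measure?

Proper time Δt₀ = 62 seconds
γ = 1/√(1 - 0.782²) = 1.6044
Δt = γΔt₀ = 1.6044 × 62 = 99.47 seconds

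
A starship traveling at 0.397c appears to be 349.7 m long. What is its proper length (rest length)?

Contracted length L = 349.7 m
γ = 1/√(1 - 0.397²) = 1.0895
L₀ = γL = 1.0895 × 349.7 = 381.0 m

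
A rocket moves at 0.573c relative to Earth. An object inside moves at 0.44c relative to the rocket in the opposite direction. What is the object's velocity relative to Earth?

Object's velocity in rocket frame is u' = -0.44c
u = (u' + v)/(1 + u'v/c²) = (v - 0.44)/(1 - 0.44·v/c²)
Numerator: 0.573 - 0.44 = 0.133
Denominator: 1 - 0.25212 = 0.74788
u = 0.133/0.74788 = 0.1778c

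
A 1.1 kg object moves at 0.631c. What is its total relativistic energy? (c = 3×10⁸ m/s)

γ = 1/√(1 - 0.631²) = 1.289
mc² = 1.1 × (3×10⁸)² = 9.900×10¹⁶ J
E = γmc² = 1.289 × 9.900×10¹⁶ = 1.276×10¹⁷ J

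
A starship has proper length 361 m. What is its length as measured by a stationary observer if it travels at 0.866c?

Proper length L₀ = 361 m
γ = 1/√(1 - 0.866²) = 2.000
L = L₀/γ = 361/2.000 = 180.5 m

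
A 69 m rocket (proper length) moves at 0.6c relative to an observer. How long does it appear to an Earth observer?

Proper length L₀ = 69 m
γ = 1/√(1 - 0.6²) = 1.250
L = L₀/γ = 69/1.250 = 55.20 m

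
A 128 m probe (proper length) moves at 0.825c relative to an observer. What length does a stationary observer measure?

Proper length L₀ = 128 m
γ = 1/√(1 - 0.825²) = 1.7695
L = L₀/γ = 128/1.7695 = 72.34 m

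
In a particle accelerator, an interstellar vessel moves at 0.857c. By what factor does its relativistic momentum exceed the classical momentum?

p_rel = γmv, p_class = mv
Ratio = γ = 1/√(1 - 0.857²)
= 1/√(0.265551) = 1.941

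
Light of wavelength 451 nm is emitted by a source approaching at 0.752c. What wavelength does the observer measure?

β = 0.752
Wavelength Doppler factor = √(0.248/1.752) = √(0.14155) = 0.3762
λ_obs = 451 × 0.3762 = 169.7 nm (blueshift)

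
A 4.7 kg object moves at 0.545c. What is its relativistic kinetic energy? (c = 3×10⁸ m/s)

γ = 1/√(1 - 0.545²) = 1.1927
γ - 1 = 0.1927
KE = (γ-1)mc² = 0.1927 × 4.7 × (3×10⁸)² = 8.151×10¹⁶ J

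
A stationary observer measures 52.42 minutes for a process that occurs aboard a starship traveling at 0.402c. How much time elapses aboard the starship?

Dilated time Δt = 52.42 minutes
γ = 1/√(1 - 0.402²) = 1.092
Δt₀ = Δt/γ = 52.42/1.092 = 48.00 minutes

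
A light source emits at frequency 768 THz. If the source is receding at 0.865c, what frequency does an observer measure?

β = v/c = 0.865
(1-β)/(1+β) = 0.135/1.865 = 0.072386
Doppler factor = √(0.072386) = 0.2690
f_obs = 768 × 0.2690 = 206.6 THz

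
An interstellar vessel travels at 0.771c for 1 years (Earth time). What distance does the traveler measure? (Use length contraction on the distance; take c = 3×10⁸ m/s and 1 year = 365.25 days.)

Earth distance: d = v × t = 0.771c × 1 yr = 7.2993×10¹⁵ m
γ = 1.5703
d' = d/γ = 7.2993×10¹⁵/1.5703 = 4.648×10¹⁵ m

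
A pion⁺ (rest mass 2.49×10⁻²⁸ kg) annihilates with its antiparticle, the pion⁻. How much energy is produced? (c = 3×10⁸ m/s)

Both particles have the same rest mass, so total mass = 2m
E = 2m·c² = 2 × 2.49×10⁻²⁸ × (3×10⁸)²
= 2 × 2.49×10⁻²⁸ × 9×10¹⁶
= 4.482×10⁻¹¹ J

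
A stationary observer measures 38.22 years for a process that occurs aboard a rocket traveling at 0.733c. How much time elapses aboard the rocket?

Dilated time Δt = 38.22 years
γ = 1/√(1 - 0.733²) = 1.470
Δt₀ = Δt/γ = 38.22/1.470 = 26.00 years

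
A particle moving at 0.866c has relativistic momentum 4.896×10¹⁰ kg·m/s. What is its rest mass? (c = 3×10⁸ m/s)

γ = 1/√(1 - 0.866²) = 2.000
v = 0.866 × 3×10⁸ = 2.598×10⁸ m/s
m = p/(γv) = 4.896×10¹⁰/(2.000 × 2.598×10⁸) = 94.23 kg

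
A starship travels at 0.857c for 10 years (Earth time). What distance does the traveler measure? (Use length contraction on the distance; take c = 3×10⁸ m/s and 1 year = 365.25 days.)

Earth distance: d = v × t = 0.857c × 10 yr = 8.1135×10¹⁶ m
γ = 1.9406
d' = d/γ = 8.1135×10¹⁶/1.9406 = 4.181×10¹⁶ m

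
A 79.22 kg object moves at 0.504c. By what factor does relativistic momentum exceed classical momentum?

p_rel = γmv, p_class = mv
Ratio = γ = 1/√(1 - 0.504²) = 1.158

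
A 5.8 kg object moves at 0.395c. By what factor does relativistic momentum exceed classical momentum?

p_rel = γmv, p_class = mv
Ratio = γ = 1/√(1 - 0.395²) = 1.089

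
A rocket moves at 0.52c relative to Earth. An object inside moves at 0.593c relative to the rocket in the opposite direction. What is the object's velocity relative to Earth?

Object's velocity in rocket frame is u' = -0.593c
u = (u' + v)/(1 + u'v/c²) = (v - 0.593)/(1 - 0.593·v/c²)
Numerator: 0.52 - 0.593 = -0.073
Denominator: 1 - 0.30836 = 0.69164
u = -0.073/0.69164 = -0.1055c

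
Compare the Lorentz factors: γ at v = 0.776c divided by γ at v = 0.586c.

γ₁ = 1/√(1 - 0.776²) = 1.5855
γ₂ = 1/√(1 - 0.586²) = 1.2341
γ₁/γ₂ = 1.5855/1.2341 = 1.285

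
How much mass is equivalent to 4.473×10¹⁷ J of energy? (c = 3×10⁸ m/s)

From E = mc², we get m = E/c²
c² = (3×10⁸)² = 9×10¹⁶ m²/s²
m = 4.473×10¹⁷ / 9×10¹⁶ = 4.970 kg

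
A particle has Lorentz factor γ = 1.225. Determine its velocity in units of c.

From γ = 1/√(1 - v²/c²):
1/γ² = 1/1.225² = 0.6664
v²/c² = 1 - 0.6664 = 0.3336
v/c = √(0.3336) = 0.5776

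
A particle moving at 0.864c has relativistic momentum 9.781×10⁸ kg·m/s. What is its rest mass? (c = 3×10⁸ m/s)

γ = 1/√(1 - 0.864²) = 1.986
v = 0.864 × 3×10⁸ = 2.592×10⁸ m/s
m = p/(γv) = 9.781×10⁸/(1.986 × 2.592×10⁸) = 1.900 kg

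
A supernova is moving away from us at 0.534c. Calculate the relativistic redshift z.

β = 0.534
(1+β)/(1-β) = 1.534/0.466 = 3.2918
√(3.2918) = 1.8143
z = 1.8143 - 1 = 0.8143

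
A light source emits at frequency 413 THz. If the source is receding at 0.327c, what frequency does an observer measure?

β = v/c = 0.327
(1-β)/(1+β) = 0.673/1.327 = 0.5072
Doppler factor = √(0.5072) = 0.7122
f_obs = 413 × 0.7122 = 294.1 THz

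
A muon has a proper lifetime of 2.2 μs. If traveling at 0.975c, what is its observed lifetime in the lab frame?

Proper lifetime τ₀ = 2.2 μs
γ = 1/√(1 - 0.975²) = 4.5004
τ = γτ₀ = 4.5004 × 2.2 μs = 9.901 μs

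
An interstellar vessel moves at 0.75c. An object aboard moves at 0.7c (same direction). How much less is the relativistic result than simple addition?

Classical: u' + v = 0.7 + 0.75 = 1.45c
Relativistic: u = (0.7 + 0.75)/(1 + 0.525) = 1.45/1.525 = 0.9508c
Difference: 1.45 - 0.9508 = 0.4992c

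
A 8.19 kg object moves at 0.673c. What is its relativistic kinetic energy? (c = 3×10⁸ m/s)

γ = 1/√(1 - 0.673²) = 1.352
γ - 1 = 0.3520
KE = (γ-1)mc² = 0.3520 × 8.19 × (3×10⁸)² = 2.595×10¹⁷ J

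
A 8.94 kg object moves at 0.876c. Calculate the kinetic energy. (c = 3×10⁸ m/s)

γ = 1/√(1 - 0.876²) = 2.07335
γ - 1 = 1.07335
KE = (γ-1)mc² = 1.07335 × 8.94 × (3×10⁸)² = 8.636×10¹⁷ J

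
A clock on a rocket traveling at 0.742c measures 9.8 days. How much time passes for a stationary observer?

Proper time Δt₀ = 9.8 days
γ = 1/√(1 - 0.742²) = 1.492
Δt = γΔt₀ = 1.492 × 9.8 = 14.62 days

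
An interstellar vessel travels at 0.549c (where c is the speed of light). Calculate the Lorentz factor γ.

v/c = 0.549, so (v/c)² = 0.301401
1 - (v/c)² = 0.698599
γ = 1/√(0.698599) = 1.196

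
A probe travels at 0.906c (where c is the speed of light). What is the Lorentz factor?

v/c = 0.906, so (v/c)² = 0.820836
1 - (v/c)² = 0.179164
γ = 1/√(0.179164) = 2.363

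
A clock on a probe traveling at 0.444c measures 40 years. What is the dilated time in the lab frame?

Proper time Δt₀ = 40 years
γ = 1/√(1 - 0.444²) = 1.116
Δt = γΔt₀ = 1.116 × 40 = 44.64 years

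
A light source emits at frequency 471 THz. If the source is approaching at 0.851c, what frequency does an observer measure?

β = v/c = 0.851
(1+β)/(1-β) = 1.851/0.149 = 12.423
Doppler factor = √(12.423) = 3.525
f_obs = 471 × 3.525 = 1660 THz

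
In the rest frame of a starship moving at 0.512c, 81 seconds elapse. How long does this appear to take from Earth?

Proper time Δt₀ = 81 seconds
γ = 1/√(1 - 0.512²) = 1.1642
Δt = γΔt₀ = 1.1642 × 81 = 94.30 seconds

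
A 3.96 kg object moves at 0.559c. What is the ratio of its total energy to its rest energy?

E = γmc², E₀ = mc²
E/E₀ = γ = 1/√(1 - 0.559²) = 1.206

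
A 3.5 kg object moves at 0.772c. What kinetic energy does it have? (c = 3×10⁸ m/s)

γ = 1/√(1 - 0.772²) = 1.5733
γ - 1 = 0.5733
KE = (γ-1)mc² = 0.5733 × 3.5 × (3×10⁸)² = 1.806×10¹⁷ J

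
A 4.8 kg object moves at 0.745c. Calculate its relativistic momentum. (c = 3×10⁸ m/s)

γ = 1/√(1 - 0.745²) = 1.499
v = 0.745 × 3×10⁸ = 2.235×10⁸ m/s
p = γmv = 1.499 × 4.8 × 2.235×10⁸ = 1.608×10⁹ kg·m/s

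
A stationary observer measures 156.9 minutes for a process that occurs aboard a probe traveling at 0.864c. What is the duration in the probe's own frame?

Dilated time Δt = 156.9 minutes
γ = 1/√(1 - 0.864²) = 1.986
Δt₀ = Δt/γ = 156.9/1.986 = 79.00 minutes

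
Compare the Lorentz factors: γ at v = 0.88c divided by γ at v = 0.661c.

γ₁ = 1/√(1 - 0.88²) = 2.1054
γ₂ = 1/√(1 - 0.661²) = 1.3326
γ₁/γ₂ = 2.1054/1.3326 = 1.580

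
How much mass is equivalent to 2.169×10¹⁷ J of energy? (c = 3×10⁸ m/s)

From E = mc², we get m = E/c²
c² = (3×10⁸)² = 9×10¹⁶ m²/s²
m = 2.169×10¹⁷ / 9×10¹⁶ = 2.410 kg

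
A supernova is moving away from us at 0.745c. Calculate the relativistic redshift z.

β = 0.745
(1+β)/(1-β) = 1.745/0.255 = 6.843
√(6.843) = 2.616
z = 2.616 - 1 = 1.616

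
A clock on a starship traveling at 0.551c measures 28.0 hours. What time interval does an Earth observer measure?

Proper time Δt₀ = 28.0 hours
γ = 1/√(1 - 0.551²) = 1.1983
Δt = γΔt₀ = 1.1983 × 28.0 = 33.55 hours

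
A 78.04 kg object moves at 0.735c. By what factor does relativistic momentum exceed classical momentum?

p_rel = γmv, p_class = mv
Ratio = γ = 1/√(1 - 0.735²) = 1.475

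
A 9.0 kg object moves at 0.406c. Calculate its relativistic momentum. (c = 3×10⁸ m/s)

γ = 1/√(1 - 0.406²) = 1.09424
v = 0.406 × 3×10⁸ = 1.218×10⁸ m/s
p = γmv = 1.09424 × 9.0 × 1.218×10⁸ = 1.200×10⁹ kg·m/s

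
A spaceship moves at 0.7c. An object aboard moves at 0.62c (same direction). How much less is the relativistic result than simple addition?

Classical: u' + v = 0.62 + 0.7 = 1.32c
Relativistic: u = (0.62 + 0.7)/(1 + 0.434) = 1.32/1.434 = 0.9205c
Difference: 1.32 - 0.9205 = 0.3995c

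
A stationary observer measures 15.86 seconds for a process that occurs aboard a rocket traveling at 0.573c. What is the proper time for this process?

Dilated time Δt = 15.86 seconds
γ = 1/√(1 - 0.573²) = 1.220
Δt₀ = Δt/γ = 15.86/1.220 = 13.00 seconds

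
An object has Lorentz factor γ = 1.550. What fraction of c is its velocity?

From γ = 1/√(1 - v²/c²):
1/γ² = 1/1.550² = 0.41623
v²/c² = 1 - 0.41623 = 0.58377
v/c = √(0.58377) = 0.7640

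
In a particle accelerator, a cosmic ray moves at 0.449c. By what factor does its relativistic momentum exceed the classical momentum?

p_rel = γmv, p_class = mv
Ratio = γ = 1/√(1 - 0.449²)
= 1/√(0.798399) = 1.119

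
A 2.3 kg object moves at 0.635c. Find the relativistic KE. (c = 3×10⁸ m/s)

γ = 1/√(1 - 0.635²) = 1.2945
γ - 1 = 0.2945
KE = (γ-1)mc² = 0.2945 × 2.3 × (3×10⁸)² = 6.096×10¹⁶ J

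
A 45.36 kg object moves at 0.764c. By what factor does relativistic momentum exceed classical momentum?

p_rel = γmv, p_class = mv
Ratio = γ = 1/√(1 - 0.764²) = 1.550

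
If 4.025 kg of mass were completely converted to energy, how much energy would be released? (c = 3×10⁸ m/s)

Using E = mc²:
c² = (3×10⁸)² = 9×10¹⁶ m²/s²
E = 4.025 × 9×10¹⁶ = 3.623×10¹⁷ J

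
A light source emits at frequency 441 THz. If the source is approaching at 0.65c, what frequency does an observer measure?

β = v/c = 0.65
(1+β)/(1-β) = 1.65/0.35 = 4.714
Doppler factor = √(4.714) = 2.1712
f_obs = 441 × 2.1712 = 957.5 THz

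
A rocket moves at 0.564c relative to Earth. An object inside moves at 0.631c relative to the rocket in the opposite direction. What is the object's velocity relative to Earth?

Object's velocity in rocket frame is u' = -0.631c
u = (u' + v)/(1 + u'v/c²) = (v - 0.631)/(1 - 0.631·v/c²)
Numerator: 0.564 - 0.631 = -0.067
Denominator: 1 - 0.355884 = 0.644116
u = -0.067/0.644116 = -0.1040c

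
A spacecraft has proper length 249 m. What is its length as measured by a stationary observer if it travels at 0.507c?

Proper length L₀ = 249 m
γ = 1/√(1 - 0.507²) = 1.1602
L = L₀/γ = 249/1.1602 = 214.6 m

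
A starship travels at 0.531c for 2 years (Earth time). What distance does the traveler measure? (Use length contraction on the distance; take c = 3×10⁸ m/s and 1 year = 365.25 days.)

Earth distance: d = v × t = 0.531c × 2 yr = 1.0054×10¹⁶ m
γ = 1.1801
d' = d/γ = 1.0054×10¹⁶/1.1801 = 8.520×10¹⁵ m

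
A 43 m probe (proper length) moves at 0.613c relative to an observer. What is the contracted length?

Proper length L₀ = 43 m
γ = 1/√(1 - 0.613²) = 1.266
L = L₀/γ = 43/1.266 = 33.97 m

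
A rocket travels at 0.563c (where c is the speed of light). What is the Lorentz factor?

v/c = 0.563, so (v/c)² = 0.316969
1 - (v/c)² = 0.683031
γ = 1/√(0.683031) = 1.210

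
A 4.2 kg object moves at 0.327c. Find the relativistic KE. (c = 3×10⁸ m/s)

γ = 1/√(1 - 0.327²) = 1.05817
γ - 1 = 0.05817
KE = (γ-1)mc² = 0.05817 × 4.2 × (3×10⁸)² = 2.199×10¹⁶ J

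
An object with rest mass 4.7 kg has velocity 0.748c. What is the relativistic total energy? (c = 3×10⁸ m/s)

γ = 1/√(1 - 0.748²) = 1.5067
mc² = 4.7 × (3×10⁸)² = 4.230×10¹⁷ J
E = γmc² = 1.5067 × 4.230×10¹⁷ = 6.373×10¹⁷ J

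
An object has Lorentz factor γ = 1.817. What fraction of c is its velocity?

From γ = 1/√(1 - v²/c²):
1/γ² = 1/1.817² = 0.3029
v²/c² = 1 - 0.3029 = 0.6971
v/c = √(0.6971) = 0.8349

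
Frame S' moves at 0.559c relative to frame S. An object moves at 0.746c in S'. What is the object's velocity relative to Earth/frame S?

u = (u' + v)/(1 + u'v/c²)
Numerator: 0.746 + 0.559 = 1.305
Denominator: 1 + 0.417014 = 1.417014
u = 1.305/1.417014 = 0.9210c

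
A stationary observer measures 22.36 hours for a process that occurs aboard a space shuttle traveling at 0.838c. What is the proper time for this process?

Dilated time Δt = 22.36 hours
γ = 1/√(1 - 0.838²) = 1.833
Δt₀ = Δt/γ = 22.36/1.833 = 12.20 hours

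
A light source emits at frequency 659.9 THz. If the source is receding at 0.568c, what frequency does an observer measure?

β = v/c = 0.568
(1-β)/(1+β) = 0.432/1.568 = 0.2755
Doppler factor = √(0.2755) = 0.5249
f_obs = 659.9 × 0.5249 = 346.4 THz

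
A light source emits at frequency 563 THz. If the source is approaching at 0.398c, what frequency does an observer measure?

β = v/c = 0.398
(1+β)/(1-β) = 1.398/0.602 = 2.322
Doppler factor = √(2.322) = 1.524
f_obs = 563 × 1.524 = 858.0 THz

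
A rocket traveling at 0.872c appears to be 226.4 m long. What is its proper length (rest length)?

Contracted length L = 226.4 m
γ = 1/√(1 - 0.872²) = 2.043
L₀ = γL = 2.043 × 226.4 = 462.5 m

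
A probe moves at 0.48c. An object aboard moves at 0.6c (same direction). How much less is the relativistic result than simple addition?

Classical: u' + v = 0.6 + 0.48 = 1.08c
Relativistic: u = (0.6 + 0.48)/(1 + 0.288) = 1.08/1.288 = 0.8385c
Difference: 1.08 - 0.8385 = 0.2415c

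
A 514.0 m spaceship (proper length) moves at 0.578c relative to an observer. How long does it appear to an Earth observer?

Proper length L₀ = 514.0 m
γ = 1/√(1 - 0.578²) = 1.22543
L = L₀/γ = 514.0/1.22543 = 419.4 m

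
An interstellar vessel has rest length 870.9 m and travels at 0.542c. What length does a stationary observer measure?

Proper length L₀ = 870.9 m
γ = 1/√(1 - 0.542²) = 1.1899
L = L₀/γ = 870.9/1.1899 = 731.9 m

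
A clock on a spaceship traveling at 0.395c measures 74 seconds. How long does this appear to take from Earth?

Proper time Δt₀ = 74 seconds
γ = 1/√(1 - 0.395²) = 1.0885
Δt = γΔt₀ = 1.0885 × 74 = 80.55 seconds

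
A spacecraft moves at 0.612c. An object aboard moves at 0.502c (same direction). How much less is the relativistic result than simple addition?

Classical: u' + v = 0.502 + 0.612 = 1.114c
Relativistic: u = (0.502 + 0.612)/(1 + 0.307224) = 1.114/1.307224 = 0.8522c
Difference: 1.114 - 0.8522 = 0.2618c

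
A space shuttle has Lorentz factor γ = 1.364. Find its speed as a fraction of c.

From γ = 1/√(1 - v²/c²):
1/γ² = 1/1.364² = 0.5375
v²/c² = 1 - 0.5375 = 0.4625
v/c = √(0.4625) = 0.6801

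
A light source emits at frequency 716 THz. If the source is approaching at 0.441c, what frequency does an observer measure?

β = v/c = 0.441
(1+β)/(1-β) = 1.441/0.559 = 2.578
Doppler factor = √(2.578) = 1.606
f_obs = 716 × 1.606 = 1150 THz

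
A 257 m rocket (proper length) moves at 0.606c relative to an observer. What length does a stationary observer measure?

Proper length L₀ = 257 m
γ = 1/√(1 - 0.606²) = 1.2571
L = L₀/γ = 257/1.2571 = 204.4 m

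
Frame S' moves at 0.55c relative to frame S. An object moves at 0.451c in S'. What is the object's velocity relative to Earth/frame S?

u = (u' + v)/(1 + u'v/c²)
Numerator: 0.451 + 0.55 = 1.001
Denominator: 1 + 0.24805 = 1.24805
u = 1.001/1.24805 = 0.8021c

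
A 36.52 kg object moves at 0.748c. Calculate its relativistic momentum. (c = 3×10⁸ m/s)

γ = 1/√(1 - 0.748²) = 1.507
v = 0.748 × 3×10⁸ = 2.244×10⁸ m/s
p = γmv = 1.507 × 36.52 × 2.244×10⁸ = 1.235×10¹⁰ kg·m/s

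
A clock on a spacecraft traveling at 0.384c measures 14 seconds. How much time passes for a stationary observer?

Proper time Δt₀ = 14 seconds
γ = 1/√(1 - 0.384²) = 1.083
Δt = γΔt₀ = 1.083 × 14 = 15.16 seconds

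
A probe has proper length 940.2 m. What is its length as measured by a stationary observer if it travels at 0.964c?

Proper length L₀ = 940.2 m
γ = 1/√(1 - 0.964²) = 3.761
L = L₀/γ = 940.2/3.761 = 250.0 m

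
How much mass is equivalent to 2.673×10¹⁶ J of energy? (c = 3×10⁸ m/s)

From E = mc², we get m = E/c²
c² = (3×10⁸)² = 9×10¹⁶ m²/s²
m = 2.673×10¹⁶ / 9×10¹⁶ = 0.2970 kg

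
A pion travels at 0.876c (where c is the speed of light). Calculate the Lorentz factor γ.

v/c = 0.876, so (v/c)² = 0.767376
1 - (v/c)² = 0.232624
γ = 1/√(0.232624) = 2.073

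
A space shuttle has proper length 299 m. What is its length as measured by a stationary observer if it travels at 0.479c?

Proper length L₀ = 299 m
γ = 1/√(1 - 0.479²) = 1.139
L = L₀/γ = 299/1.139 = 262.5 m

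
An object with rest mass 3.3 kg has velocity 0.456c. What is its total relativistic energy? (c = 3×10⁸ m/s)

γ = 1/√(1 - 0.456²) = 1.1236
mc² = 3.3 × (3×10⁸)² = 2.970×10¹⁷ J
E = γmc² = 1.1236 × 2.970×10¹⁷ = 3.337×10¹⁷ J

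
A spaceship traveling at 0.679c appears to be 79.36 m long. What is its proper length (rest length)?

Contracted length L = 79.36 m
γ = 1/√(1 - 0.679²) = 1.362
L₀ = γL = 1.362 × 79.36 = 108.1 m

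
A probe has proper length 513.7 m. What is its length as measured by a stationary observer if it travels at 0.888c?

Proper length L₀ = 513.7 m
γ = 1/√(1 - 0.888²) = 2.175
L = L₀/γ = 513.7/2.175 = 236.2 m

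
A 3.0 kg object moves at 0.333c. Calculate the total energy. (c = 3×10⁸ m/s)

γ = 1/√(1 - 0.333²) = 1.0605
mc² = 3.0 × (3×10⁸)² = 2.700×10¹⁷ J
E = γmc² = 1.0605 × 2.700×10¹⁷ = 2.863×10¹⁷ J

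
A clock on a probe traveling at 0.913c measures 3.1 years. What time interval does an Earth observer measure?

Proper time Δt₀ = 3.1 years
γ = 1/√(1 - 0.913²) = 2.4512
Δt = γΔt₀ = 2.4512 × 3.1 = 7.599 years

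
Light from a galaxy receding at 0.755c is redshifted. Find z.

β = 0.755
(1+β)/(1-β) = 1.755/0.245 = 7.163
√(7.163) = 2.676
z = 2.676 - 1 = 1.676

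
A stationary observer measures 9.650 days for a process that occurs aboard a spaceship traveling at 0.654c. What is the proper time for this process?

Dilated time Δt = 9.650 days
γ = 1/√(1 - 0.654²) = 1.322
Δt₀ = Δt/γ = 9.650/1.322 = 7.300 days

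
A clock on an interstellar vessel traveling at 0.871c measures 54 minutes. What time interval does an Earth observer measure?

Proper time Δt₀ = 54 minutes
γ = 1/√(1 - 0.871²) = 2.035
Δt = γΔt₀ = 2.035 × 54 = 109.9 minutes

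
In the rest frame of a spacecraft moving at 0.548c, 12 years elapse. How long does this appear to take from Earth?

Proper time Δt₀ = 12 years
γ = 1/√(1 - 0.548²) = 1.1955
Δt = γΔt₀ = 1.1955 × 12 = 14.35 years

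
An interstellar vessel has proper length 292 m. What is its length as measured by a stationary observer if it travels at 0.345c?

Proper length L₀ = 292 m
γ = 1/√(1 - 0.345²) = 1.0654
L = L₀/γ = 292/1.0654 = 274.1 m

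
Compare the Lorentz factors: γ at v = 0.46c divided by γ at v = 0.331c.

γ₁ = 1/√(1 - 0.46²) = 1.1262
γ₂ = 1/√(1 - 0.331²) = 1.0597
γ₁/γ₂ = 1.1262/1.0597 = 1.063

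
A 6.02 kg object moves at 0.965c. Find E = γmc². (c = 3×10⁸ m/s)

γ = 1/√(1 - 0.965²) = 3.813
mc² = 6.02 × (3×10⁸)² = 5.418×10¹⁷ J
E = γmc² = 3.813 × 5.418×10¹⁷ = 2.066×10¹⁸ J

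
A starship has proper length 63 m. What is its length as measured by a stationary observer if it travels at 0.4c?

Proper length L₀ = 63 m
γ = 1/√(1 - 0.4²) = 1.0911
L = L₀/γ = 63/1.0911 = 57.74 m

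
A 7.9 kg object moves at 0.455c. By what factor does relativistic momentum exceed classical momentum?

p_rel = γmv, p_class = mv
Ratio = γ = 1/√(1 - 0.455²) = 1.123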